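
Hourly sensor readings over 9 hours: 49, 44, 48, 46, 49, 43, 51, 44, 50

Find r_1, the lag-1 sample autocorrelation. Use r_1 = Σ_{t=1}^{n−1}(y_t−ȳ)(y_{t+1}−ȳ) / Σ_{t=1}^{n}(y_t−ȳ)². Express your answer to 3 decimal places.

-0.821

Mean ȳ = (49 + 44 + 48 + 46 + 49 + 43 + 51 + 44 + 50)/9 = 47.1111
Numerator Σ_{t=1}^{8}(y_t−ȳ)(y_{t+1}−ȳ) = -56.5679
Denominator Σ(y_t−ȳ)² = 68.8889
r_1 = -56.5679 / 68.8889 = -0.821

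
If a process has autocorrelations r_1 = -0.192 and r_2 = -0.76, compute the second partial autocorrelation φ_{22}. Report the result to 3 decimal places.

-0.827

φ_{22} = (r_2 − r_1²) / (1 − r_1²)
r_1² = (-0.192)² = 0.036864
Numerator = -0.76 − 0.0369 = -0.7969; denominator = 1 − 0.0369 = 0.9631
φ_{22} = -0.7969 / 0.9631 = -0.827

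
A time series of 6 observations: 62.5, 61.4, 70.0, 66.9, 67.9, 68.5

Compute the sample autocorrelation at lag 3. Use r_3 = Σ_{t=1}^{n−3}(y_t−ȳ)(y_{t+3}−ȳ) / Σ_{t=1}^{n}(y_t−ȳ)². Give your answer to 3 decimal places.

-0.034

Mean ȳ = (62.5 + 61.4 + 70.0 + 66.9 + 67.9 + 68.5)/6 = 66.2000
Deviations from mean: -3.7000, -4.8000, 3.8000, 0.7000, 1.7000, 2.3000
Σ(y_t−ȳ)(y_{t+3}−ȳ) = (-2.5900) + (-8.1600) + (8.7400) = -2.0100
Denominator Σ(y_t−ȳ)² = 59.8400
r_3 = -2.0100 / 59.8400 = -0.034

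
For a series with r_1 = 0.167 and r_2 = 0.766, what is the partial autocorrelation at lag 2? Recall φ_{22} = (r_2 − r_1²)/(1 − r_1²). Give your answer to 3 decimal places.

0.759

φ_{22} = (r_2 − r_1²) / (1 − r_1²)
r_1² = (0.167)² = 0.027889
Numerator = 0.766 − 0.0279 = 0.7381; denominator = 1 − 0.0279 = 0.9721
φ_{22} = 0.7381 / 0.9721 = 0.759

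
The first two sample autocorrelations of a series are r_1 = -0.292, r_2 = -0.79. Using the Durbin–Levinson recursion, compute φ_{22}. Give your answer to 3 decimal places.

φ_{22} = (r_2 − r_1²) / (1 − r_1²)
r_1² = (-0.292)² = 0.085264
Numerator = -0.79 − 0.0853 = -0.8753; denominator = 1 − 0.0853 = 0.9147
φ_{22} = -0.8753 / 0.9147 = -0.957

-0.957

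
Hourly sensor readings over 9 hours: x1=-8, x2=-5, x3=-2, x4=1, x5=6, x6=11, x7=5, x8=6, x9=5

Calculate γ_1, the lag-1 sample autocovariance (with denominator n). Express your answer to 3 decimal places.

Mean x̄ = (-8 − 5 − 2 + 1 + 6 + 11 + 5 + 6 + 5)/9 = 2.1111
Σ_{t=1}^{8}(x_t−x̄)(x_{t+1}−x̄) = 184.0988
γ_1 = 184.0988 / 9 = 20.455

20.455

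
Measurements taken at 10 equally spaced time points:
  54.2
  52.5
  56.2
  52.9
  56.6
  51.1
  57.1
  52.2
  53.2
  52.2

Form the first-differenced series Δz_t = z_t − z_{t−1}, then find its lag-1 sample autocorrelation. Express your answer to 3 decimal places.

First differences Δz: -1.7, 3.7, -3.3, 3.7, -5.5, 6.0, -4.9, 1.0, -1.0
Mean of differences = -0.2222
Numerator Σ(Δz_t−Δz̄)(Δz_{t+1}−Δz̄) = -119.2538
Denominator Σ(Δz_t−Δz̄)² = 132.9756
r_1(Δz) = -119.2538 / 132.9756 = -0.897

-0.897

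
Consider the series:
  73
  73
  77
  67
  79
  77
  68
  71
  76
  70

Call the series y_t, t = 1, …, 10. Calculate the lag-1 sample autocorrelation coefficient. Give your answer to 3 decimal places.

-0.407

Mean ȳ = (73 + 73 + 77 + 67 + 79 + 77 + 68 + 71 + 76 + 70)/10 = 73.1000
Numerator Σ_{t=1}^{9}(y_t−ȳ)(y_{t+1}−ȳ) = -61.4100
Denominator Σ(y_t−ȳ)² = 150.9000
r_1 = -61.4100 / 150.9000 = -0.407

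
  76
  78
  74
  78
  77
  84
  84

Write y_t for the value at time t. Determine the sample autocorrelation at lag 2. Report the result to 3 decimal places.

0.096

Mean ȳ = (76 + 78 + 74 + 78 + 77 + 84 + 84)/7 = 78.7143
Deviations from mean: -2.7143, -0.7143, -4.7143, -0.7143, -1.7143, 5.2857, 5.2857
Σ(y_t−ȳ)(y_{t+2}−ȳ) = (12.7959) + (0.5102) + (8.0816) + (-3.7755) + (-9.0612) = 8.5510
Denominator Σ(y_t−ȳ)² = 89.4286
r_2 = 8.5510 / 89.4286 = 0.096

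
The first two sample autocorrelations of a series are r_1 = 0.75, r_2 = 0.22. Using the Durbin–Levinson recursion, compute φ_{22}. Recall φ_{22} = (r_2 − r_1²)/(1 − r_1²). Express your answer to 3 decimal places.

-0.783

φ_{22} = (r_2 − r_1²) / (1 − r_1²)
r_1² = (0.75)² = 0.5625
Numerator = 0.22 − 0.5625 = -0.3425; denominator = 1 − 0.5625 = 0.4375
φ_{22} = -0.3425 / 0.4375 = -0.783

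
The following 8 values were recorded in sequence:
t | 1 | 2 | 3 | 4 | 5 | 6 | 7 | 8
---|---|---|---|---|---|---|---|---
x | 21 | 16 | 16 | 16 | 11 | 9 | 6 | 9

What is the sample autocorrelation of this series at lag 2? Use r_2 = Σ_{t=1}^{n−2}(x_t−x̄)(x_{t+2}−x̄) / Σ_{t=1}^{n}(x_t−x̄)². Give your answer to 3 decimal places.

0.256

Mean x̄ = (21 + 16 + 16 + 16 + 11 + 9 + 6 + 9)/8 = 13.0000
Deviations from mean: 8.0000, 3.0000, 3.0000, 3.0000, -2.0000, -4.0000, -7.0000, -4.0000
Σ(x_t−x̄)(x_{t+2}−x̄) = (24.0000) + (9.0000) + (-6.0000) + (-12.0000) + (14.0000) + (16.0000) = 45.0000
Denominator Σ(x_t−x̄)² = 176.0000
r_2 = 45.0000 / 176.0000 = 0.256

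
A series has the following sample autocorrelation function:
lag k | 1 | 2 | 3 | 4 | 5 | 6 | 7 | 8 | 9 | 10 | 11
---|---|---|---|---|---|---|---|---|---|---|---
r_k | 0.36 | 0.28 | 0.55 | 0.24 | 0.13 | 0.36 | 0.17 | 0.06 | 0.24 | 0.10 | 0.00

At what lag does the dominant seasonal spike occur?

3

The largest autocorrelation is r_3 = 0.55; the remaining lags stay at or below 0.36. The elevated value at lag 1 (0.36), dropping to 0.28 at lag 2, reflects decaying short-term dependence rather than seasonality.
The dominant spike at lag 3 indicates a seasonal period of 3.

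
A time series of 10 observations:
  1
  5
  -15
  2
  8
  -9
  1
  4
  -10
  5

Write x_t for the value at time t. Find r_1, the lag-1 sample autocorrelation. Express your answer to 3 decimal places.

Mean x̄ = (1 + 5 − 15 + 2 + 8 − 9 + 1 + 4 − 10 + 5)/10 = -0.8000
Numerator Σ_{t=1}^{9}(x_t−x̄)(x_{t+1}−x̄) = -262.8400
Denominator Σ(x_t−x̄)² = 535.6000
r_1 = -262.8400 / 535.6000 = -0.491

-0.491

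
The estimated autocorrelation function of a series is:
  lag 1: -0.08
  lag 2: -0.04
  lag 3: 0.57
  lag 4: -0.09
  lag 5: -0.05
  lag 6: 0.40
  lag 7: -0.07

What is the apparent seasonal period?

3

The largest autocorrelation is r_3 = 0.57, with a weaker echo at lag 6 (0.40); the remaining lags stay at or below -0.04.
The dominant spike at lag 3 indicates a seasonal period of 3.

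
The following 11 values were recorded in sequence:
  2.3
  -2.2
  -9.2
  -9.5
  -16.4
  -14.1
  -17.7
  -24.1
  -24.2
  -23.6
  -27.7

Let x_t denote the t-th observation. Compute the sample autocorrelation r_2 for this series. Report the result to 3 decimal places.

0.406

Mean x̄ = (2.3 − 2.2 − 9.2 − 9.5 − 16.4 − 14.1 − 17.7 − 24.1 − 24.2 − 23.6 − 27.7)/11 = -15.1273
Numerator Σ_{t=1}^{9}(x_t−x̄)(x_{t+2}−x̄) = 381.7694
Denominator Σ(x_t−x̄)² = 939.6018
r_2 = 381.7694 / 939.6018 = 0.406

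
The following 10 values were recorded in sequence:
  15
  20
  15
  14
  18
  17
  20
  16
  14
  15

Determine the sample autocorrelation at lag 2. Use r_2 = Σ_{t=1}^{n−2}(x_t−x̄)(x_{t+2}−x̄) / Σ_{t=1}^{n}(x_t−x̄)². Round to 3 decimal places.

Mean x̄ = (15 + 20 + 15 + 14 + 18 + 17 + 20 + 16 + 14 + 15)/10 = 16.4000
Numerator Σ_{t=1}^{8}(x_t−x̄)(x_{t+2}−x̄) = -12.9200
Denominator Σ(x_t−x̄)² = 46.4000
r_2 = -12.9200 / 46.4000 = -0.278

-0.278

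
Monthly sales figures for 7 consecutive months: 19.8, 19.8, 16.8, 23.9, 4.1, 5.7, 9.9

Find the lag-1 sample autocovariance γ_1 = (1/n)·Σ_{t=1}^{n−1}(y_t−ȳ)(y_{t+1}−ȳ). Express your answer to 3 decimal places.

Mean ȳ = (19.8 + 19.8 + 16.8 + 23.9 + 4.1 + 5.7 + 9.9)/7 = 14.2857
Deviations: 5.5143, 5.5143, 2.5143, 9.6143, -10.1857, -8.5857, -4.3857
Σ_{t=1}^{6}(y_t−ȳ)(y_{t+1}−ȳ) = 95.6227
γ_1 = 95.6227 / 7 = 13.660

13.660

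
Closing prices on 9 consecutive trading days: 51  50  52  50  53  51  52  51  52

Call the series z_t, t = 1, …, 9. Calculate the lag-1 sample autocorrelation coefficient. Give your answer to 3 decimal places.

-0.597

Mean z̄ = (51 + 50 + 52 + 50 + 53 + 51 + 52 + 51 + 52)/9 = 51.3333
Numerator Σ_{t=1}^{8}(z_t−z̄)(z_{t+1}−z̄) = -4.7778
Denominator Σ(z_t−z̄)² = 8.0000
r_1 = -4.7778 / 8.0000 = -0.597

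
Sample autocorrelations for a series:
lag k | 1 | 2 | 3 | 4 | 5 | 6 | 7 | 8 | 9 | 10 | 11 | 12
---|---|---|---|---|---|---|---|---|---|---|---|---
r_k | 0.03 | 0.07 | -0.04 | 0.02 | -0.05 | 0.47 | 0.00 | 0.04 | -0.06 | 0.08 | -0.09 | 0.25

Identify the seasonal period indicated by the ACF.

The largest autocorrelation is r_6 = 0.47, with a weaker echo at lag 12 (0.25); the remaining lags stay at or below 0.08.
The dominant spike at lag 6 indicates a seasonal period of 6.

6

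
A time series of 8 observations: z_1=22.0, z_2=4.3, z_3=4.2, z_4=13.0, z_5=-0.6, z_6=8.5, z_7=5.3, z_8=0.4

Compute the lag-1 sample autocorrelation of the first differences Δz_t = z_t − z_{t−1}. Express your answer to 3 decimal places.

First differences Δz: -17.7, -0.1, 8.8, -13.6, 9.1, -3.2, -4.9
Mean of differences = -3.0857
Numerator Σ(Δz_t−Δz̄)(Δz_{t+1}−Δz̄) = -262.4259
Denominator Σ(Δz_t−Δz̄)² = 626.1086
r_1(Δz) = -262.4259 / 626.1086 = -0.419

-0.419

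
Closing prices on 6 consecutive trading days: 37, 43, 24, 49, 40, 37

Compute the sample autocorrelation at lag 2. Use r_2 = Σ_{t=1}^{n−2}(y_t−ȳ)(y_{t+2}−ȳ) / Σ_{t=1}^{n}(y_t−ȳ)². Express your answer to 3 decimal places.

0.089

Mean ȳ = (37 + 43 + 24 + 49 + 40 + 37)/6 = 38.3333
Deviations from mean: -1.3333, 4.6667, -14.3333, 10.6667, 1.6667, -1.3333
Σ(y_t−ȳ)(y_{t+2}−ȳ) = (19.1111) + (49.7778) + (-23.8889) + (-14.2222) = 30.7778
Denominator Σ(y_t−ȳ)² = 347.3333
r_2 = 30.7778 / 347.3333 = 0.089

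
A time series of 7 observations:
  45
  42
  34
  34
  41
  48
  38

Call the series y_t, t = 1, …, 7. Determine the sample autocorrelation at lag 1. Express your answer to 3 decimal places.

0.119

Mean ȳ = (45 + 42 + 34 + 34 + 41 + 48 + 38)/7 = 40.2857
Deviations from mean: 4.7143, 1.7143, -6.2857, -6.2857, 0.7143, 7.7143, -2.2857
Σ(y_t−ȳ)(y_{t+1}−ȳ) = (8.0816) + (-10.7755) + (39.5102) + (-4.4898) + (5.5102) + (-17.6327) = 20.2041
Denominator Σ(y_t−ȳ)² = 169.4286
r_1 = 20.2041 / 169.4286 = 0.119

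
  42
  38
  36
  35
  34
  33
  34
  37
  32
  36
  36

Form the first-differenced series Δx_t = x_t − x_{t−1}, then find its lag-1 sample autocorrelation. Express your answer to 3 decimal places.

-0.320

First differences Δx: -4, -2, -1, -1, -1, 1, 3, -5, 4, 0
Mean of differences = -0.6000
Numerator Σ(Δx_t−Δx̄)(Δx_{t+1}−Δx̄) = -22.5600
Denominator Σ(Δx_t−Δx̄)² = 70.4000
r_1(Δx) = -22.5600 / 70.4000 = -0.320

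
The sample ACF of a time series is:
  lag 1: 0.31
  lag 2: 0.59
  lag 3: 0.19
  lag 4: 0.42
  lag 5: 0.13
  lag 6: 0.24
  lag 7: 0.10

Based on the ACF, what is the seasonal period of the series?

2

The largest autocorrelation is r_2 = 0.59, with a weaker echo at lag 4 (0.42); the remaining lags stay at or below 0.31.
The dominant spike at lag 2 indicates a seasonal period of 2.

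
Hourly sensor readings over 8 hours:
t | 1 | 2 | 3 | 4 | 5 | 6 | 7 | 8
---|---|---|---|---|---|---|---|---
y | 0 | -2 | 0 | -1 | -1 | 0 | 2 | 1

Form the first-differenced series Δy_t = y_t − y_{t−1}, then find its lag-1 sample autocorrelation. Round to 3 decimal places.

-0.444

First differences Δy: -2, 2, -1, 0, 1, 2, -1
Mean of differences = 0.1429
Numerator Σ(Δy_t−Δȳ)(Δy_{t+1}−Δȳ) = -6.5918
Denominator Σ(Δy_t−Δȳ)² = 14.8571
r_1(Δy) = -6.5918 / 14.8571 = -0.444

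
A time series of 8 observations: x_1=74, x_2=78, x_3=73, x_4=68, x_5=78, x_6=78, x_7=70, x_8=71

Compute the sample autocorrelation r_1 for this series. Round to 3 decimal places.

-0.090

Mean x̄ = (74 + 78 + 73 + 68 + 78 + 78 + 70 + 71)/8 = 73.7500
Numerator Σ_{t=1}^{7}(x_t−x̄)(x_{t+1}−x̄) = -9.8125
Denominator Σ(x_t−x̄)² = 109.5000
r_1 = -9.8125 / 109.5000 = -0.090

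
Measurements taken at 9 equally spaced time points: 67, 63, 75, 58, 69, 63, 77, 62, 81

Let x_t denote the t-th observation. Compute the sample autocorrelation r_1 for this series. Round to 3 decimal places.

-0.595

Mean x̄ = (67 + 63 + 75 + 58 + 69 + 63 + 77 + 62 + 81)/9 = 68.3333
Numerator Σ_{t=1}^{8}(x_t−x̄)(x_{t+1}−x̄) = -289.1111
Denominator Σ(x_t−x̄)² = 486.0000
r_1 = -289.1111 / 486.0000 = -0.595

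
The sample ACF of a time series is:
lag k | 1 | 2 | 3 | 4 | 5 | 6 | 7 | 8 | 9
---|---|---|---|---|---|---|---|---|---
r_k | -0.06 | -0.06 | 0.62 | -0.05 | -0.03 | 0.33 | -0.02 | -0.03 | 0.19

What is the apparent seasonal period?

3

The largest autocorrelation is r_3 = 0.62, with weaker echoes at lags 6 (0.33) and 9 (0.19); the remaining lags stay at or below -0.02.
The dominant spike at lag 3 indicates a seasonal period of 3.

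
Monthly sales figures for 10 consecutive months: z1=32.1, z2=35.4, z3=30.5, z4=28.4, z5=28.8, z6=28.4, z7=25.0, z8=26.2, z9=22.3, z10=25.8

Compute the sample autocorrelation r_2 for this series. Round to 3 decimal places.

Mean z̄ = (32.1 + 35.4 + 30.5 + 28.4 + 28.8 + 28.4 + 25.0 + 26.2 + 22.3 + 25.8)/10 = 28.2900
Numerator Σ_{t=1}^{8}(z_t−z̄)(z_{t+2}−z̄) = 33.3448
Denominator Σ(z_t−z̄)² = 127.5090
r_2 = 33.3448 / 127.5090 = 0.262

0.262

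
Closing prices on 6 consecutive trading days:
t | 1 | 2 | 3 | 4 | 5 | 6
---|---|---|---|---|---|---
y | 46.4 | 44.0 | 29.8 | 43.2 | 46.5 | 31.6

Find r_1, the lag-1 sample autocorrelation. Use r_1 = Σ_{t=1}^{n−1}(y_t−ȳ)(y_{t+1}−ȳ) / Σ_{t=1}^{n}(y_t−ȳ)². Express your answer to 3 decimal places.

-0.291

Mean ȳ = (46.4 + 44.0 + 29.8 + 43.2 + 46.5 + 31.6)/6 = 40.2500
Deviations from mean: 6.1500, 3.7500, -10.4500, 2.9500, 6.2500, -8.6500
Σ(y_t−ȳ)(y_{t+1}−ȳ) = (23.0625) + (-39.1875) + (-30.8275) + (18.4375) + (-54.0625) = -82.5775
Denominator Σ(y_t−ȳ)² = 283.6750
r_1 = -82.5775 / 283.6750 = -0.291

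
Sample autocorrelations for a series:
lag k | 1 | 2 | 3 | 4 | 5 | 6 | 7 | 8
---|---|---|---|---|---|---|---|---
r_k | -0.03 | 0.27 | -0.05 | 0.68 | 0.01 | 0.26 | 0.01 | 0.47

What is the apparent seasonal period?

4

The largest autocorrelation is r_4 = 0.68, with a weaker echo at lag 8 (0.47); the remaining lags stay at or below 0.27.
The dominant spike at lag 4 indicates a seasonal period of 4.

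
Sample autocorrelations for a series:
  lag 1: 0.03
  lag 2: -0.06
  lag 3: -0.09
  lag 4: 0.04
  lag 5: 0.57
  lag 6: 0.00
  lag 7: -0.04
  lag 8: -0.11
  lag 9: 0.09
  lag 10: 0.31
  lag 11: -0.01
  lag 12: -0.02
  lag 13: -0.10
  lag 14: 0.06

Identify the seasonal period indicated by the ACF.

The largest autocorrelation is r_5 = 0.57, with a weaker echo at lag 10 (0.31); the remaining lags stay at or below 0.09.
The dominant spike at lag 5 indicates a seasonal period of 5.

5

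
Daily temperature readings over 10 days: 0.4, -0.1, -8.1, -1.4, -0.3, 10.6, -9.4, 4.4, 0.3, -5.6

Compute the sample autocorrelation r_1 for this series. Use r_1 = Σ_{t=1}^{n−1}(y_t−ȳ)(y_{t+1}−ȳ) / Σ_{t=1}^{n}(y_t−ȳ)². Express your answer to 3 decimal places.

Mean ȳ = (0.4 − 0.1 − 8.1 − 1.4 − 0.3 + 10.6 − 9.4 + 4.4 + 0.3 − 5.6)/10 = -0.9200
Numerator Σ_{t=1}^{9}(y_t−ȳ)(y_{t+1}−ȳ) = -136.5364
Denominator Σ(y_t−ȳ)² = 310.8960
r_1 = -136.5364 / 310.8960 = -0.439

-0.439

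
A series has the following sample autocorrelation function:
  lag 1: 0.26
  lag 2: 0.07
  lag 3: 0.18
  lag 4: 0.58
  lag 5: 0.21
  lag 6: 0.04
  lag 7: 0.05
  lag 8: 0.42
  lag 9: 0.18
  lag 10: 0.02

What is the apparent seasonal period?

The largest autocorrelation is r_4 = 0.58, with a weaker echo at lag 8 (0.42); the remaining lags stay at or below 0.26. The elevated value at lag 1 (0.26), dropping to 0.07 at lag 2, reflects decaying short-term dependence rather than seasonality.
The dominant spike at lag 4 indicates a seasonal period of 4.

4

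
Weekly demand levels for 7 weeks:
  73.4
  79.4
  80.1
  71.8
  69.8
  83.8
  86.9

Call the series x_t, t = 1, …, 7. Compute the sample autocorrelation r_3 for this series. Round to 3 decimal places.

Mean x̄ = (73.4 + 79.4 + 80.1 + 71.8 + 69.8 + 83.8 + 86.9)/7 = 77.8857
Deviations from mean: -4.4857, 1.5143, 2.2143, -6.0857, -8.0857, 5.9143, 9.0143
Numerator Σ_{t=1}^{4}(x_t−x̄)(x_{t+3}−x̄) = -26.7078
Denominator Σ(x_t−x̄)² = 245.9686
r_3 = -26.7078 / 245.9686 = -0.109

-0.109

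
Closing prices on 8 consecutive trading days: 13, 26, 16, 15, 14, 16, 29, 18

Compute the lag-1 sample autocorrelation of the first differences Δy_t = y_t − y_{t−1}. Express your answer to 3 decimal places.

First differences Δy: 13, -10, -1, -1, 2, 13, -11
Mean of differences = 0.7143
Numerator Σ(Δy_t−Δȳ)(Δy_{t+1}−Δȳ) = -240.6531
Denominator Σ(Δy_t−Δȳ)² = 561.4286
r_1(Δy) = -240.6531 / 561.4286 = -0.429

-0.429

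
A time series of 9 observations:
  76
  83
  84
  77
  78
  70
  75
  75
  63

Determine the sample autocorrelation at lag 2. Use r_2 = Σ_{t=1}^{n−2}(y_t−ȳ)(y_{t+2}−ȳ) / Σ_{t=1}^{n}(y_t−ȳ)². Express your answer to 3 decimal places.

0.108

Mean ȳ = (76 + 83 + 84 + 77 + 78 + 70 + 75 + 75 + 63)/9 = 75.6667
Numerator Σ_{t=1}^{7}(y_t−ȳ)(y_{t+2}−ȳ) = 35.1111
Denominator Σ(y_t−ȳ)² = 324.0000
r_2 = 35.1111 / 324.0000 = 0.108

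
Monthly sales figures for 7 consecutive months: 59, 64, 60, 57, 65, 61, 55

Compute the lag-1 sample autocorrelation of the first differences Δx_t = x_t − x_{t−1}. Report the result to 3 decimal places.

First differences Δx: 5, -4, -3, 8, -4, -6
Mean of differences = -0.6667
Numerator Σ(Δx_t−Δx̄)(Δx_{t+1}−Δx̄) = -42.4444
Denominator Σ(Δx_t−Δx̄)² = 163.3333
r_1(Δx) = -42.4444 / 163.3333 = -0.260

-0.260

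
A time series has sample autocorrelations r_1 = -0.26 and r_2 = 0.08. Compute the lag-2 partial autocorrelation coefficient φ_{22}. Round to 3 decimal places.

φ_{22} = (r_2 − r_1²) / (1 − r_1²)
r_1² = (-0.26)² = 0.0676
Numerator = 0.08 − 0.0676 = 0.0124; denominator = 1 − 0.0676 = 0.9324
φ_{22} = 0.0124 / 0.9324 = 0.013

0.013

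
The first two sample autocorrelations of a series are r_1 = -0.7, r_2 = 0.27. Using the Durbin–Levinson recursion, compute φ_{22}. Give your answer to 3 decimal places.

-0.431

φ_{22} = (r_2 − r_1²) / (1 − r_1²)
r_1² = (-0.7)² = 0.49
Numerator = 0.27 − 0.4900 = -0.2200; denominator = 1 − 0.4900 = 0.5100
φ_{22} = -0.2200 / 0.5100 = -0.431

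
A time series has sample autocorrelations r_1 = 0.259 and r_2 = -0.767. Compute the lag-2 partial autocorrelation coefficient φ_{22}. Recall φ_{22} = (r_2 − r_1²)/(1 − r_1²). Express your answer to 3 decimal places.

-0.894

φ_{22} = (r_2 − r_1²) / (1 − r_1²)
r_1² = (0.259)² = 0.067081
Numerator = -0.767 − 0.0671 = -0.8341; denominator = 1 − 0.0671 = 0.9329
φ_{22} = -0.8341 / 0.9329 = -0.894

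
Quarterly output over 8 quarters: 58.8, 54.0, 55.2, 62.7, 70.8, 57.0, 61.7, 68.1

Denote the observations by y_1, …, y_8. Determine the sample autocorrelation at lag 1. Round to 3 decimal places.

0.102

Mean ȳ = (58.8 + 54.0 + 55.2 + 62.7 + 70.8 + 57.0 + 61.7 + 68.1)/8 = 61.0375
Deviations from mean: -2.2375, -7.0375, -5.8375, 1.6625, 9.7625, -4.0375, 0.6625, 7.0625
Σ(y_t−ȳ)(y_{t+1}−ȳ) = (15.7464) + (41.0814) + (-9.7048) + (16.2302) + (-39.4161) + (-2.6748) + (4.6789) = 25.9411
Denominator Σ(y_t−ȳ)² = 253.2988
r_1 = 25.9411 / 253.2988 = 0.102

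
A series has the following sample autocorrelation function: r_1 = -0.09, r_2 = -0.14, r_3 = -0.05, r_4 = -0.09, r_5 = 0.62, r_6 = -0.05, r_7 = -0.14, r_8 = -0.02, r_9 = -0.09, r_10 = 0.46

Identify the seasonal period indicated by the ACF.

5

The largest autocorrelation is r_5 = 0.62, with a weaker echo at lag 10 (0.46); the remaining lags stay at or below -0.02.
The dominant spike at lag 5 indicates a seasonal period of 5.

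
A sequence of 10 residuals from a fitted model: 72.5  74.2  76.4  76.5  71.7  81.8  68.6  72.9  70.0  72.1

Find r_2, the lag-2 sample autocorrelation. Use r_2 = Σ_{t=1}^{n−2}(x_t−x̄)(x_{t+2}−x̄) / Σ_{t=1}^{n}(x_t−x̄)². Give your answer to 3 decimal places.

0.305

Mean x̄ = (72.5 + 74.2 + 76.4 + 76.5 + 71.7 + 81.8 + 68.6 + 72.9 + 70.0 + 72.1)/10 = 73.6700
Numerator Σ_{t=1}^{8}(x_t−x̄)(x_{t+2}−x̄) = 39.4792
Denominator Σ(x_t−x̄)² = 129.3210
r_2 = 39.4792 / 129.3210 = 0.305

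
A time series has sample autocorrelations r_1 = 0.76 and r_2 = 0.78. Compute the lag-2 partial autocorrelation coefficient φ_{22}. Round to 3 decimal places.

φ_{22} = (r_2 − r_1²) / (1 − r_1²)
r_1² = (0.76)² = 0.5776
Numerator = 0.78 − 0.5776 = 0.2024; denominator = 1 − 0.5776 = 0.4224
φ_{22} = 0.2024 / 0.4224 = 0.479

0.479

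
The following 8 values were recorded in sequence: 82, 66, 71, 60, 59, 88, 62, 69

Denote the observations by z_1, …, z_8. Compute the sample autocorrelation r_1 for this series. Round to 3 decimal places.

Mean z̄ = (82 + 66 + 71 + 60 + 59 + 88 + 62 + 69)/8 = 69.6250
Deviations from mean: 12.3750, -3.6250, 1.3750, -9.6250, -10.6250, 18.3750, -7.6250, -0.6250
Σ(z_t−z̄)(z_{t+1}−z̄) = (-44.8594) + (-4.9844) + (-13.2344) + (102.2656) + (-195.2344) + (-140.1094) + (4.7656) = -291.3906
Denominator Σ(z_t−z̄)² = 769.8750
r_1 = -291.3906 / 769.8750 = -0.378

-0.378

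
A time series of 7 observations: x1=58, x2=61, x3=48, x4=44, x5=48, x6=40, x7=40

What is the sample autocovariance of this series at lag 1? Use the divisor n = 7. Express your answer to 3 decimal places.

27.627

Mean x̄ = (58 + 61 + 48 + 44 + 48 + 40 + 40)/7 = 48.4286
Σ_{t=1}^{6}(x_t−x̄)(x_{t+1}−x̄) = 193.3878
γ_1 = 193.3878 / 7 = 27.627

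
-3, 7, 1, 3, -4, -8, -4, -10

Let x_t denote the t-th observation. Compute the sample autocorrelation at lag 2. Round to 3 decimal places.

0.259

Mean x̄ = (-3 + 7 + 1 + 3 − 4 − 8 − 4 − 10)/8 = -2.2500
Deviations from mean: -0.7500, 9.2500, 3.2500, 5.2500, -1.7500, -5.7500, -1.7500, -7.7500
Numerator Σ_{t=1}^{6}(x_t−x̄)(x_{t+2}−x̄) = 57.8750
Denominator Σ(x_t−x̄)² = 223.5000
r_2 = 57.8750 / 223.5000 = 0.259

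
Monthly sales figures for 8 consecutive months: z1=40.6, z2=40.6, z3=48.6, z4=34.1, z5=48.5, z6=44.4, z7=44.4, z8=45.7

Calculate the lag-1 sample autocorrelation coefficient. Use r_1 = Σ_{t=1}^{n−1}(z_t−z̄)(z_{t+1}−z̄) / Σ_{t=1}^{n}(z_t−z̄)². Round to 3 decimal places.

-0.579

Mean z̄ = (40.6 + 40.6 + 48.6 + 34.1 + 48.5 + 44.4 + 44.4 + 45.7)/8 = 43.3625
Deviations from mean: -2.7625, -2.7625, 5.2375, -9.2625, 5.1375, 1.0375, 1.0375, 2.3375
Σ(z_t−z̄)(z_{t+1}−z̄) = (7.6314) + (-14.4686) + (-48.5123) + (-47.5861) + (5.3302) + (1.0764) + (2.4252) = -94.1039
Denominator Σ(z_t−z̄)² = 162.4988
r_1 = -94.1039 / 162.4988 = -0.579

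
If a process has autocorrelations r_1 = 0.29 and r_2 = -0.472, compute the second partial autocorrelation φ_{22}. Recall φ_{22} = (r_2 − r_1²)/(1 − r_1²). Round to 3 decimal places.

φ_{22} = (r_2 − r_1²) / (1 − r_1²)
r_1² = (0.29)² = 0.0841
Numerator = -0.472 − 0.0841 = -0.5561; denominator = 1 − 0.0841 = 0.9159
φ_{22} = -0.5561 / 0.9159 = -0.607

-0.607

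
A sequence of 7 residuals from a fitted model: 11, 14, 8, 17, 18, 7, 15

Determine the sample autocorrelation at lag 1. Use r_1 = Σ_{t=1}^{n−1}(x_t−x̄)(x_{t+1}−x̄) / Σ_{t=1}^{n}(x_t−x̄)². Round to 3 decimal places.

-0.443

Mean x̄ = (11 + 14 + 8 + 17 + 18 + 7 + 15)/7 = 12.8571
Deviations from mean: -1.8571, 1.1429, -4.8571, 4.1429, 5.1429, -5.8571, 2.1429
Numerator Σ_{t=1}^{6}(x_t−x̄)(x_{t+1}−x̄) = -49.1633
Denominator Σ(x_t−x̄)² = 110.8571
r_1 = -49.1633 / 110.8571 = -0.443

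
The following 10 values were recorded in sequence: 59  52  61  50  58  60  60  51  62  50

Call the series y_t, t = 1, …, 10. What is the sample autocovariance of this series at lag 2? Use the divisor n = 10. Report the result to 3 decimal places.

Mean ȳ = (59 + 52 + 61 + 50 + 58 + 60 + 60 + 51 + 62 + 50)/10 = 56.3000
Σ_{t=1}^{8}(y_t−ȳ)(y_{t+2}−ȳ) = 65.6200
γ_2 = 65.6200 / 10 = 6.562

6.562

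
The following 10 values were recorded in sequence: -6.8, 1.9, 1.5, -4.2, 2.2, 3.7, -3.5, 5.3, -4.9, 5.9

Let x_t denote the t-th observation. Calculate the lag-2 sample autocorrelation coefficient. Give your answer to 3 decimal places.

Mean x̄ = (-6.8 + 1.9 + 1.5 − 4.2 + 2.2 + 3.7 − 3.5 + 5.3 − 4.9 + 5.9)/10 = 0.1100
Numerator Σ_{t=1}^{8}(x_t−x̄)(x_{t+2}−x̄) = 29.3358
Denominator Σ(x_t−x̄)² = 187.3090
r_2 = 29.3358 / 187.3090 = 0.157

0.157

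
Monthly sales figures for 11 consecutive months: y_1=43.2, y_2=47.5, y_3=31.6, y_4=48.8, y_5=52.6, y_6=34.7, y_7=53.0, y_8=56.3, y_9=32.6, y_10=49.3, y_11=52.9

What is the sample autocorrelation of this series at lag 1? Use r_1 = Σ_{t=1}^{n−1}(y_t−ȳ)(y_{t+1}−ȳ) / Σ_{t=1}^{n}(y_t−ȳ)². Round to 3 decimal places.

Mean ȳ = (43.2 + 47.5 + 31.6 + 48.8 + 52.6 + 34.7 + 53.0 + 56.3 + 32.6 + 49.3 + 52.9)/11 = 45.6818
Numerator Σ_{t=1}^{10}(y_t−ȳ)(y_{t+1}−ȳ) = -291.2094
Denominator Σ(y_t−ȳ)² = 788.5764
r_1 = -291.2094 / 788.5764 = -0.369

-0.369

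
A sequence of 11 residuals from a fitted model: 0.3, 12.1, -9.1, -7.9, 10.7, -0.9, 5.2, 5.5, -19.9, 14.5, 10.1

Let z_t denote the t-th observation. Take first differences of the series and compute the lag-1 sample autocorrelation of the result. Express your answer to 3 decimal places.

First differences Δz: 11.8, -21.2, 1.2, 18.6, -11.6, 6.1, 0.3, -25.4, 34.4, -4.4
Mean of differences = 0.9800
Numerator Σ(Δz_t−Δz̄)(Δz_{t+1}−Δz̄) = -1574.0224
Denominator Σ(Δz_t−Δz̄)² = 2946.2160
r_1(Δz) = -1574.0224 / 2946.2160 = -0.534

-0.534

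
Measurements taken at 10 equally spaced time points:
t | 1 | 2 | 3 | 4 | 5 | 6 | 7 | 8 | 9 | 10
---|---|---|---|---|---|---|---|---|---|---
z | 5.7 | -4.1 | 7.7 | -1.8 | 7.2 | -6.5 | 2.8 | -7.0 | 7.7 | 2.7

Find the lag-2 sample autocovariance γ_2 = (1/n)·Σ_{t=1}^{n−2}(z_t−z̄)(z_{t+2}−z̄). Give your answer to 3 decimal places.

Mean z̄ = (5.7 − 4.1 + 7.7 − 1.8 + 7.2 − 6.5 + 2.8 − 7.0 + 7.7 + 2.7)/10 = 1.4400
Σ_{t=1}^{8}(z_t−z̄)(z_{t+2}−z̄) = 179.1268
γ_2 = 179.1268 / 10 = 17.913

17.913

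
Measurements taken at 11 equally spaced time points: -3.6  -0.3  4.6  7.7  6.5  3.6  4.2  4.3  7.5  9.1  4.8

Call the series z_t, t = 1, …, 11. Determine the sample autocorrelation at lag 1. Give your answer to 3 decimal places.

0.440

Mean z̄ = (-3.6 − 0.3 + 4.6 + 7.7 + 6.5 + 3.6 + 4.2 + 4.3 + 7.5 + 9.1 + 4.8)/11 = 4.4000
Numerator Σ_{t=1}^{10}(z_t−z̄)(z_{t+1}−z̄) = 58.8900
Denominator Σ(z_t−z̄)² = 133.9800
r_1 = 58.8900 / 133.9800 = 0.440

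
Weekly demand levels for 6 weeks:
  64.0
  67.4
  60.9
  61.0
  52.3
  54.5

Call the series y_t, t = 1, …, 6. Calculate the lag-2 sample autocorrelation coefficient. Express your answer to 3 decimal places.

-0.009

Mean ȳ = (64.0 + 67.4 + 60.9 + 61.0 + 52.3 + 54.5)/6 = 60.0167
Deviations from mean: 3.9833, 7.3833, 0.8833, 0.9833, -7.7167, -5.5167
Numerator Σ_{t=1}^{4}(y_t−ȳ)(y_{t+2}−ȳ) = -1.4622
Denominator Σ(y_t−ȳ)² = 162.1083
r_2 = -1.4622 / 162.1083 = -0.009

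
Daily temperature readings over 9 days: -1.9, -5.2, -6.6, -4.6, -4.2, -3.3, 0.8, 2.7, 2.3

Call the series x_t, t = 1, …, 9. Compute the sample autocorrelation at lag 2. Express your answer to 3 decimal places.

0.208

Mean x̄ = (-1.9 − 5.2 − 6.6 − 4.6 − 4.2 − 3.3 + 0.8 + 2.7 + 2.3)/9 = -2.2222
Σ(x_t−x̄)(x_{t+2}−x̄) = (-1.4106) + (7.0805) + (8.6583) + (2.5627) + (-5.9773) + (-5.3051) + (13.6672) = 19.2757
Denominator Σ(x_t−x̄)² = 92.6756
r_2 = 19.2757 / 92.6756 = 0.208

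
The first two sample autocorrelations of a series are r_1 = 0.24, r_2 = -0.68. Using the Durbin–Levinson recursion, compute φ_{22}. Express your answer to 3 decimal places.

-0.783

φ_{22} = (r_2 − r_1²) / (1 − r_1²)
r_1² = (0.24)² = 0.0576
Numerator = -0.68 − 0.0576 = -0.7376; denominator = 1 − 0.0576 = 0.9424
φ_{22} = -0.7376 / 0.9424 = -0.783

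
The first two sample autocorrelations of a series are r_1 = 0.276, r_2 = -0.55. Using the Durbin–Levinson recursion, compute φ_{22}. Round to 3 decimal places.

φ_{22} = (r_2 − r_1²) / (1 − r_1²)
r_1² = (0.276)² = 0.076176
Numerator = -0.55 − 0.0762 = -0.6262; denominator = 1 − 0.0762 = 0.9238
φ_{22} = -0.6262 / 0.9238 = -0.678

-0.678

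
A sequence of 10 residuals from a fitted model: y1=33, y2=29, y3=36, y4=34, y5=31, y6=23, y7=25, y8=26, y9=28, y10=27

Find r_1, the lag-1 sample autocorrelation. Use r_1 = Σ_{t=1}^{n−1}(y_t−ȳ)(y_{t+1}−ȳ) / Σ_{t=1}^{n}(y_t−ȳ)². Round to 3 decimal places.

0.463

Mean ȳ = (33 + 29 + 36 + 34 + 31 + 23 + 25 + 26 + 28 + 27)/10 = 29.2000
Numerator Σ_{t=1}^{9}(y_t−ȳ)(y_{t+1}−ȳ) = 73.9600
Denominator Σ(y_t−ȳ)² = 159.6000
r_1 = 73.9600 / 159.6000 = 0.463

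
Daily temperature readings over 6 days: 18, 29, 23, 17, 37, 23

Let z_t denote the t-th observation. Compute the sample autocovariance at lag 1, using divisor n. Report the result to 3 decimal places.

-22.875

Mean z̄ = (18 + 29 + 23 + 17 + 37 + 23)/6 = 24.5000
Σ_{t=1}^{5}(z_t−z̄)(z_{t+1}−z̄) = -137.2500
γ_1 = -137.2500 / 6 = -22.875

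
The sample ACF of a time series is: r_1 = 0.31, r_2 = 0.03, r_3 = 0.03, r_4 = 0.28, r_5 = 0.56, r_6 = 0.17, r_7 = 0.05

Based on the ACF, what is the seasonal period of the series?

The largest autocorrelation is r_5 = 0.56; the remaining lags stay at or below 0.31. The elevated value at lag 1 (0.31), dropping to 0.03 at lag 2, reflects decaying short-term dependence rather than seasonality.
The dominant spike at lag 5 indicates a seasonal period of 5.

5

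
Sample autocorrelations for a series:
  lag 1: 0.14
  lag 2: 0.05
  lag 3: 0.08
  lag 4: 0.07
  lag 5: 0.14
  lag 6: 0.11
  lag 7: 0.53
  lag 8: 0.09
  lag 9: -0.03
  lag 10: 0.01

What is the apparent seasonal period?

The largest autocorrelation is r_7 = 0.53; the remaining lags stay at or below 0.14.
The dominant spike at lag 7 indicates a seasonal period of 7.

7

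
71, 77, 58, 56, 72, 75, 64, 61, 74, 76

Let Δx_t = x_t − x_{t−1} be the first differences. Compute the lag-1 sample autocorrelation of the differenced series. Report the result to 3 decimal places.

First differences Δx: 6, -19, -2, 16, 3, -11, -3, 13, 2
Mean of differences = 0.5556
Numerator Σ(Δx_t−Δx̄)(Δx_{t+1}−Δx̄) = -71.6420
Denominator Σ(Δx_t−Δx̄)² = 966.2222
r_1(Δx) = -71.6420 / 966.2222 = -0.074

-0.074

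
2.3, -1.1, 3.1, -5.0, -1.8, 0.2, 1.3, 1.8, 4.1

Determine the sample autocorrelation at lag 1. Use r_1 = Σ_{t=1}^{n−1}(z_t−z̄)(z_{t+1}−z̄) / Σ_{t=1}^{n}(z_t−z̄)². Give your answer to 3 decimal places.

-0.036

Mean z̄ = (2.3 − 1.1 + 3.1 − 5.0 − 1.8 + 0.2 + 1.3 + 1.8 + 4.1)/9 = 0.5444
Numerator Σ_{t=1}^{8}(z_t−z̄)(z_{t+1}−z̄) = -2.2998
Denominator Σ(z_t−z̄)² = 63.4622
r_1 = -2.2998 / 63.4622 = -0.036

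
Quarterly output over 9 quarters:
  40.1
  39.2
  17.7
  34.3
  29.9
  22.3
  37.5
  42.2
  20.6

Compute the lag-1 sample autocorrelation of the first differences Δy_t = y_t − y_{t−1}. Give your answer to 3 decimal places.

First differences Δy: -0.9, -21.5, 16.6, -4.4, -7.6, 15.2, 4.7, -21.6
Mean of differences = -2.4375
Numerator Σ(Δy_t−Δȳ)(Δy_{t+1}−Δȳ) = -521.3789
Denominator Σ(Δy_t−Δȳ)² = 1487.8988
r_1(Δy) = -521.3789 / 1487.8988 = -0.350

-0.350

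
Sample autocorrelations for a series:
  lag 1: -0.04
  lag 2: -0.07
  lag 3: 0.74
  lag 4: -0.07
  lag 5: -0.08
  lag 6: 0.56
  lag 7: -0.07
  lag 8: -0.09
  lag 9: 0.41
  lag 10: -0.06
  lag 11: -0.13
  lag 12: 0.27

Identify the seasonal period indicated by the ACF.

3

The largest autocorrelation is r_3 = 0.74, with weaker echoes at lags 6 (0.56), 9 (0.41) and 12 (0.27); the remaining lags stay at or below -0.04.
The dominant spike at lag 3 indicates a seasonal period of 3.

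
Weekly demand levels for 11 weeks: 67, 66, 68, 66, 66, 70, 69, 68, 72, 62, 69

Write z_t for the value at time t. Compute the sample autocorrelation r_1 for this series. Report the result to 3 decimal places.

Mean z̄ = (67 + 66 + 68 + 66 + 66 + 70 + 69 + 68 + 72 + 62 + 69)/11 = 67.5455
Numerator Σ_{t=1}^{10}(z_t−z̄)(z_{t+1}−z̄) = -28.4793
Denominator Σ(z_t−z̄)² = 68.7273
r_1 = -28.4793 / 68.7273 = -0.414

-0.414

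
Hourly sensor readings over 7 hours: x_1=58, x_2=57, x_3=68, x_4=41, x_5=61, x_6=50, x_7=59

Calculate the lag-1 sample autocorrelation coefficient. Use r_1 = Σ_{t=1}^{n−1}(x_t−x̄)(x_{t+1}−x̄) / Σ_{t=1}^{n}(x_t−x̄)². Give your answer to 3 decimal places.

Mean x̄ = (58 + 57 + 68 + 41 + 61 + 50 + 59)/7 = 56.2857
Numerator Σ_{t=1}^{6}(x_t−x̄)(x_{t+1}−x̄) = -288.2245
Denominator Σ(x_t−x̄)² = 443.4286
r_1 = -288.2245 / 443.4286 = -0.650

-0.650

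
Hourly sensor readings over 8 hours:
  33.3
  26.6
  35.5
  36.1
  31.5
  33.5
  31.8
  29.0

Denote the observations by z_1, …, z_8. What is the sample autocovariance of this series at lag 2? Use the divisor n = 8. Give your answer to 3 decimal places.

-2.380

Mean z̄ = (33.3 + 26.6 + 35.5 + 36.1 + 31.5 + 33.5 + 31.8 + 29.0)/8 = 32.1625
Σ_{t=1}^{6}(z_t−z̄)(z_{t+2}−z̄) = -19.0403
γ_2 = -19.0403 / 8 = -2.380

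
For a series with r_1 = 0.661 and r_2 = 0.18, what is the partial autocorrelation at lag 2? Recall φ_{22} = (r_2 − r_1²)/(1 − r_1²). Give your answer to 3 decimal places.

φ_{22} = (r_2 − r_1²) / (1 − r_1²)
r_1² = (0.661)² = 0.436921
Numerator = 0.18 − 0.4369 = -0.2569; denominator = 1 − 0.4369 = 0.5631
φ_{22} = -0.2569 / 0.5631 = -0.456

-0.456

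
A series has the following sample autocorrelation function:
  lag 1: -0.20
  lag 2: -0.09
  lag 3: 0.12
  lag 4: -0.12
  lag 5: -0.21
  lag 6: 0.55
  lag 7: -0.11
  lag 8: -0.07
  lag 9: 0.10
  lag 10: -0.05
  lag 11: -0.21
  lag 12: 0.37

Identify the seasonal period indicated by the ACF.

The largest autocorrelation is r_6 = 0.55, with a weaker echo at lag 12 (0.37); the remaining lags stay at or below 0.12.
The dominant spike at lag 6 indicates a seasonal period of 6.

6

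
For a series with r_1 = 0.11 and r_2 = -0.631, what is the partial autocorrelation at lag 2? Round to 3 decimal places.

φ_{22} = (r_2 − r_1²) / (1 − r_1²)
r_1² = (0.11)² = 0.0121
Numerator = -0.631 − 0.0121 = -0.6431; denominator = 1 − 0.0121 = 0.9879
φ_{22} = -0.6431 / 0.9879 = -0.651

-0.651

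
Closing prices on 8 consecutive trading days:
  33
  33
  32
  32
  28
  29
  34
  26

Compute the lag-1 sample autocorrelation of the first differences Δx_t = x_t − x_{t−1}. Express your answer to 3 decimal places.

-0.390

First differences Δx: 0, -1, 0, -4, 1, 5, -8
Mean of differences = -1.0000
Numerator Σ(Δx_t−Δx̄)(Δx_{t+1}−Δx̄) = -39.0000
Denominator Σ(Δx_t−Δx̄)² = 100.0000
r_1(Δx) = -39.0000 / 100.0000 = -0.390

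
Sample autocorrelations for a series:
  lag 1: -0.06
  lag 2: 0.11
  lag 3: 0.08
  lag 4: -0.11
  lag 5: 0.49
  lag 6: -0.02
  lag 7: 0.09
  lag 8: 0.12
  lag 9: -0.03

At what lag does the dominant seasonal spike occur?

5

The largest autocorrelation is r_5 = 0.49; the remaining lags stay at or below 0.12.
The dominant spike at lag 5 indicates a seasonal period of 5.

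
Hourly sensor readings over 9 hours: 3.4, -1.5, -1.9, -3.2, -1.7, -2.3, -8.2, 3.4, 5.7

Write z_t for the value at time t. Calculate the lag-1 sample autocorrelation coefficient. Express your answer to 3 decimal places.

0.086

Mean z̄ = (3.4 − 1.5 − 1.9 − 3.2 − 1.7 − 2.3 − 8.2 + 3.4 + 5.7)/9 = -0.7000
Numerator Σ_{t=1}^{8}(z_t−z̄)(z_{t+1}−z̄) = 12.2700
Denominator Σ(z_t−z̄)² = 142.7200
r_1 = 12.2700 / 142.7200 = 0.086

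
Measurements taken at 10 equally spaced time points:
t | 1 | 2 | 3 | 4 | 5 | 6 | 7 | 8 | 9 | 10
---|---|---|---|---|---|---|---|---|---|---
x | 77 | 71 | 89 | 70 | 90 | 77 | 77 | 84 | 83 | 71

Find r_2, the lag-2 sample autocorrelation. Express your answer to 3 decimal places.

Mean x̄ = (77 + 71 + 89 + 70 + 90 + 77 + 77 + 84 + 83 + 71)/10 = 78.9000
Numerator Σ_{t=1}^{8}(x_t−x̄)(x_{t+2}−x̄) = 101.2800
Denominator Σ(x_t−x̄)² = 482.9000
r_2 = 101.2800 / 482.9000 = 0.210

0.210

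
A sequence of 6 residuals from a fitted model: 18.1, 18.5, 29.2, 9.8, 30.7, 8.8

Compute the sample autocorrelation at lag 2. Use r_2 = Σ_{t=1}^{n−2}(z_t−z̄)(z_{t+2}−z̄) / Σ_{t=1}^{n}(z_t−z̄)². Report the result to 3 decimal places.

0.484

Mean z̄ = (18.1 + 18.5 + 29.2 + 9.8 + 30.7 + 8.8)/6 = 19.1833
Deviations from mean: -1.0833, -0.6833, 10.0167, -9.3833, 11.5167, -10.3833
Σ(z_t−z̄)(z_{t+2}−z̄) = (-10.8514) + (6.4119) + (115.3586) + (97.4303) = 208.3494
Denominator Σ(z_t−z̄)² = 430.4683
r_2 = 208.3494 / 430.4683 = 0.484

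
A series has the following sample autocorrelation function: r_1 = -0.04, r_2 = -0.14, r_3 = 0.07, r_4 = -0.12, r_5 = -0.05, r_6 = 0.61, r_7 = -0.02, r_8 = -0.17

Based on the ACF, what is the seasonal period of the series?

The largest autocorrelation is r_6 = 0.61; the remaining lags stay at or below 0.07.
The dominant spike at lag 6 indicates a seasonal period of 6.

6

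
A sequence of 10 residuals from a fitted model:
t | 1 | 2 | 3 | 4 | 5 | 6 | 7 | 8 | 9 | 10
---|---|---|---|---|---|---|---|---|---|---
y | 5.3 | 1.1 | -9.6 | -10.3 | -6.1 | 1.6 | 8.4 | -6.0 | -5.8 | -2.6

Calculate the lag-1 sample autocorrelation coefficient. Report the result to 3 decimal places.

Mean ȳ = (5.3 + 1.1 − 9.6 − 10.3 − 6.1 + 1.6 + 8.4 − 6.0 − 5.8 − 2.6)/10 = -2.4000
Numerator Σ_{t=1}^{9}(y_t−ȳ)(y_{t+1}−ȳ) = 90.3000
Denominator Σ(y_t−ȳ)² = 356.6800
r_1 = 90.3000 / 356.6800 = 0.253

0.253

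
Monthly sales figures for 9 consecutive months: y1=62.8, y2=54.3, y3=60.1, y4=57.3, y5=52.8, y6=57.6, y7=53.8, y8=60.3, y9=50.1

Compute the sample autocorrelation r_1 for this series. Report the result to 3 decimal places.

Mean ȳ = (62.8 + 54.3 + 60.1 + 57.3 + 52.8 + 57.6 + 53.8 + 60.3 + 50.1)/9 = 56.5667
Numerator Σ_{t=1}^{8}(y_t−ȳ)(y_{t+1}−ȳ) = -63.5311
Denominator Σ(y_t−ȳ)² = 135.6800
r_1 = -63.5311 / 135.6800 = -0.468

-0.468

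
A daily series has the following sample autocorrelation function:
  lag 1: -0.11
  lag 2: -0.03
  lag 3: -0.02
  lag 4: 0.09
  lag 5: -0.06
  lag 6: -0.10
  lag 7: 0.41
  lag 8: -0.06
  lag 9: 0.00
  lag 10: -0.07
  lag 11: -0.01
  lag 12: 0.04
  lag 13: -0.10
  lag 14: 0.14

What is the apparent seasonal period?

The largest autocorrelation is r_7 = 0.41; the remaining lags stay at or below 0.14.
The dominant spike at lag 7 indicates a seasonal period of 7.

7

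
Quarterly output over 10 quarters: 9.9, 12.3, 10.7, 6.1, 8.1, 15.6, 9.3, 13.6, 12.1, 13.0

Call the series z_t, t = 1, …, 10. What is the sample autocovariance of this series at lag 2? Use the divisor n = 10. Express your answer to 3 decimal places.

-0.732

Mean z̄ = (9.9 + 12.3 + 10.7 + 6.1 + 8.1 + 15.6 + 9.3 + 13.6 + 12.1 + 13.0)/10 = 11.0700
Σ_{t=1}^{8}(z_t−z̄)(z_{t+2}−z̄) = -7.3178
γ_2 = -7.3178 / 10 = -0.732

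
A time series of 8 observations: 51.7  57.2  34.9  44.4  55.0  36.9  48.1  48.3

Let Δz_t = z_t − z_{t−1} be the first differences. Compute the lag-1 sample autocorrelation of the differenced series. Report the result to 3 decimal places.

-0.534

First differences Δz: 5.5, -22.3, 9.5, 10.6, -18.1, 11.2, 0.2
Mean of differences = -0.4857
Numerator Σ(Δz_t−Δz̄)(Δz_{t+1}−Δz̄) = -630.7959
Denominator Σ(Δz_t−Δz̄)² = 1181.5886
r_1(Δz) = -630.7959 / 1181.5886 = -0.534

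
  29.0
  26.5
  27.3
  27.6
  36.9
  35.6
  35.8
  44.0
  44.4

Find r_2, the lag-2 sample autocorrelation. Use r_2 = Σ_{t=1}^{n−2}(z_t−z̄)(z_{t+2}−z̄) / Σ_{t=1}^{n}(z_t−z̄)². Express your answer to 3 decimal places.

0.238

Mean z̄ = (29.0 + 26.5 + 27.3 + 27.6 + 36.9 + 35.6 + 35.8 + 44.0 + 44.4)/9 = 34.1222
Σ(z_t−z̄)(z_{t+2}−z̄) = (34.9449) + (49.7138) + (-18.9506) + (-9.6384) + (4.6605) + (14.5972) + (17.2438) = 92.5712
Denominator Σ(z_t−z̄)² = 389.3356
r_2 = 92.5712 / 389.3356 = 0.238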